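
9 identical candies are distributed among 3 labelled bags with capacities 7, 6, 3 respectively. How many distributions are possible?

25

Without the upper bounds there are C(11,2) = 55 ways to split 9 among 3 bags.
Subtract solutions that violate a single cap (substitute x_i' = x_i − (cap_i+1)): x_1 ≥ 8 gives C(3,2) = 3; x_2 ≥ 7 gives C(4,2) = 6; x_3 ≥ 4 gives C(7,2) = 21. Together 30.
No two caps can be exceeded simultaneously, so the pair terms are all 0.
By inclusion–exclusion the count is 55 − 30 + 0 = 25.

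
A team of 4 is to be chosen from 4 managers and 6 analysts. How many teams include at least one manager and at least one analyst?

194

With no constraint there are C(10,4) = 210 possible selections.
Selections missing a whole group: no managers → C(6,4) = 15; no analysts → C(4,4) = 1.
Both groups omitted at once is impossible, so 210 − 16 = 194.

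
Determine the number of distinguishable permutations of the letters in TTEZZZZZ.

168

The 8 letters of TTEZZZZZ have repeats: T appearing twice and Z appearing 5 times.
The number of distinct arrangements is 8!/(5!·2!) = 40320/240 = 168.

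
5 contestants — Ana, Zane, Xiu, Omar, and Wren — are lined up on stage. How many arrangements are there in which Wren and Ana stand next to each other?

48

Glue Wren and Ana into one block (2 internal orders), leaving 4 units to arrange in a row.
So the count is 2·(4)! = 48.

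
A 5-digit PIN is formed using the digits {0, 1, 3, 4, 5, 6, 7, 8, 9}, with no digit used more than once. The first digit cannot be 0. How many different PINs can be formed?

The first digit has 9−1 = 8 choices (anything except 0).
The remaining 4 digits are filled from the other 8 symbols without repetition: 8 × 7 × 6 × 5 = 1680.
Total: 8 × 1680 = 13440.

13440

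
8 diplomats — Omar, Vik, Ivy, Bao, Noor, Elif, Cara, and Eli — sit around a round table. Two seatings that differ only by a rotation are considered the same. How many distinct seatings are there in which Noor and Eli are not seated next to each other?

Without the restriction there are (7)! = 5040 seatings.
Those with Noor next to Eli: fuse the pair into one unit and seat 7 units around a circle — 2·(6)! = 1440.
Subtracting, 5040 − 1440 = 3600.

3600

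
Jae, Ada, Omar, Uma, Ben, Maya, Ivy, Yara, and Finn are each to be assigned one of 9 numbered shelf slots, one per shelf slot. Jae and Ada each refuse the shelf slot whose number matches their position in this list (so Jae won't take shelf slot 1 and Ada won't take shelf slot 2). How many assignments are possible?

287280

Let Aᵢ (for i ∈ {1, 2}) be the placements that put person i in their forbidden shelf slot. Any j of these fix j positions, leaving (9−j)! ways to fill the rest, and there are C(2,j) ways to pick which j.
By inclusion–exclusion, the number of valid placements is Σ_{j=0}^{2} (−1)^j C(2,j)·(9−j)!.
Computing: 362880 − 80640 + 5040 = 287280.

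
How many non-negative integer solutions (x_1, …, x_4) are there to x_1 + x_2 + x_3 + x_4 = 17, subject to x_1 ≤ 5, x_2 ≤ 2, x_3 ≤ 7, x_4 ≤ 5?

10

Ignoring the caps, the number of non-negative solutions to x_1+…+x_4 = 17 is C(20,3) = 1140.
Subtract solutions that violate a single cap (substitute x_i' = x_i − (cap_i+1)): x_1 ≥ 6 gives C(14,3) = 364; x_2 ≥ 3 gives C(17,3) = 680; x_3 ≥ 8 gives C(12,3) = 220; x_4 ≥ 6 gives C(14,3) = 364. Together 1628.
Add back pairs where two caps are both exceeded: 165 + 20 + 56 + 84 + 165 + 20 = 510.
Subtract triples: 1 + 10 + 0 + 1 = 12.
By inclusion–exclusion the count is 1140 − 1628 + 510 − 12 = 10.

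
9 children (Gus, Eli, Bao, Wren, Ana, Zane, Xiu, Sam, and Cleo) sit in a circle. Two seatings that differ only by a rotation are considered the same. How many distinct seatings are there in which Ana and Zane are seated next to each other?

10080

Glue Ana and Zane into a block (2 internal orders). Seating 8 units around a circle gives (7)! arrangements.
So 2 × (7)! = 2 × 5040 = 10080.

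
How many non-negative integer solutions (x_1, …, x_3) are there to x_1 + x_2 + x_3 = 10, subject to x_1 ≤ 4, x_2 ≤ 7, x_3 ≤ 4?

Ignoring the caps, the number of non-negative solutions to x_1+…+x_3 = 10 is C(12,2) = 66.
Subtract solutions that violate a single cap (substitute x_i' = x_i − (cap_i+1)): x_1 ≥ 5 gives C(7,2) = 21; x_2 ≥ 8 gives C(4,2) = 6; x_3 ≥ 5 gives C(7,2) = 21. Together 48.
Add back pairs where two caps are both exceeded: 0 + 1 + 0 = 1.
By inclusion–exclusion the count is 66 − 48 + 1 = 19.

19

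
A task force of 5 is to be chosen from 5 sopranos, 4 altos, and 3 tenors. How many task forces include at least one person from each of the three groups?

With no constraint there are C(12,5) = 792 possible selections.
Subtract selections that omit an entire group: no sopranos → C(7,5) = 21; no altos → C(8,5) = 56; no tenors → C(9,5) = 126.
Add back selections omitting two groups (i.e. drawn from a single group): C(5,5) + C(4,5) + C(3,5) = 1.
By inclusion–exclusion: 792 − 203 + 1 = 590.

590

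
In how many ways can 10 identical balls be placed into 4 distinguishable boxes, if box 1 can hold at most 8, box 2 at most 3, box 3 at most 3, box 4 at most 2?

44

Ignoring the caps, the number of non-negative solutions to x_1+…+x_4 = 10 is C(13,3) = 286.
Subtract solutions that violate a single cap (substitute x_i' = x_i − (cap_i+1)): x_1 ≥ 9 gives C(4,3) = 4; x_2 ≥ 4 gives C(9,3) = 84; x_3 ≥ 4 gives C(9,3) = 84; x_4 ≥ 3 gives C(10,3) = 120. Together 292.
Add back pairs where two caps are both exceeded: 0 + 0 + 0 + 10 + 20 + 20 = 50.
By inclusion–exclusion the count is 286 − 292 + 50 = 44.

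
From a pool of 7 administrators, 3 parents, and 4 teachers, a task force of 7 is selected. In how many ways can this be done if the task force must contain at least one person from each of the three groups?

2982

Total 7-person selections from all 14: C(14,7) = 3432.
Selections missing a whole group: no administrators → C(7,7) = 1; no parents → C(11,7) = 330; no teachers → C(10,7) = 120.
Add back selections omitting two groups (i.e. drawn from a single group): C(7,7) + C(3,7) + C(4,7) = 1.
By inclusion–exclusion: 3432 − 451 + 1 = 2982.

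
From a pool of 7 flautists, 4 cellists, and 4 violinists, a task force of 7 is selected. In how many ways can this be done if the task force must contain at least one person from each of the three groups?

Total 7-person selections from all 15: C(15,7) = 6435.
Subtract selections that omit an entire group: no flautists → C(8,7) = 8; no cellists → C(11,7) = 330; no violinists → C(11,7) = 330.
Add back selections omitting two groups (i.e. drawn from a single group): C(7,7) + C(4,7) + C(4,7) = 1.
By inclusion–exclusion: 6435 − 668 + 1 = 5768.

5768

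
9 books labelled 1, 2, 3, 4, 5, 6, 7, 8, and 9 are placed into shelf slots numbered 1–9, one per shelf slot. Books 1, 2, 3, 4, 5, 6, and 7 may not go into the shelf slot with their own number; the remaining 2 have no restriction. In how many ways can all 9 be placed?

165016

Let Aᵢ (for 1 ≤ i ≤ 7) be the placements that put book i in its forbidden shelf slot. Any j of these fix j positions, leaving (9−j)! ways to fill the rest, and there are C(7,j) ways to pick which j.
By inclusion–exclusion, the number of valid placements is Σ_{j=0}^{7} (−1)^j C(7,j)·(9−j)!.
Computing: 362880 − 282240 + 105840 − 25200 + 4200 − 504 + 42 − 2 = 165016.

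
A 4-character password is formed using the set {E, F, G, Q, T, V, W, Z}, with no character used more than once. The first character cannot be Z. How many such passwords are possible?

The first character has 8−1 = 7 choices (anything except Z).
The remaining 3 characters are filled from the other 7 symbols without repetition: 7 × 6 × 5 = 210.
Total: 7 × 210 = 1470.

1470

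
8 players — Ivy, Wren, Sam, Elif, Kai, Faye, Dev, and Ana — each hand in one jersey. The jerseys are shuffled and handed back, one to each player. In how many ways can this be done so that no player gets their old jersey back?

This is the derangement count D_8: permutations of 8 items with no fixed point.
By inclusion–exclusion this is Σ_{j=0}^{8} (−1)^j C(8,j)·(8−j)!.
Computing: 40320 − 40320 + 20160 − 6720 + 1680 − 336 + 56 − 8 + 1 = 14833.

14833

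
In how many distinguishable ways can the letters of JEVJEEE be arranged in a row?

105

The 7 letters of JEVJEEE have repeats: E appearing 4 times and J appearing twice.
Dividing 7! = 5040 by 4!·2! = 48 for the repeated letters gives 105.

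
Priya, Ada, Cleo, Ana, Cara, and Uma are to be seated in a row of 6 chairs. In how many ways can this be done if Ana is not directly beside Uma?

There are 6! = 720 arrangements in all. If Ana and Uma are adjacent, merging them into one block gives 2·(5)! = 240 arrangements.
Complementary counting: 720 − 240 = 480.

480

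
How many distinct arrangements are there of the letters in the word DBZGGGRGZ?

7560

The 9 letters of DBZGGGRGZ have repeats: G appearing 4 times and Z appearing twice.
So there are 9! / (4!·2!) = 7560 distinguishable arrangements.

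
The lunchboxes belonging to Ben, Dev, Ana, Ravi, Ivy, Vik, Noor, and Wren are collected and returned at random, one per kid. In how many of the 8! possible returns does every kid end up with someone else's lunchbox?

Let Aᵢ be the assignments in which kid i gets their own lunchbox. We want the size of the complement of A₁∪…∪A_8.
By inclusion–exclusion this is Σ_{j=0}^{8} (−1)^j C(8,j)·(8−j)!.
Computing: 40320 − 40320 + 20160 − 6720 + 1680 − 336 + 56 − 8 + 1 = 14833.

14833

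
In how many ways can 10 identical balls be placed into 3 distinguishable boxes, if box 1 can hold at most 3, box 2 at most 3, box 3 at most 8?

Ignoring the caps, the number of non-negative solutions to x_1+…+x_3 = 10 is C(12,2) = 66.
Subtract solutions that violate a single cap (substitute x_i' = x_i − (cap_i+1)): x_1 ≥ 4 gives C(8,2) = 28; x_2 ≥ 4 gives C(8,2) = 28; x_3 ≥ 9 gives C(3,2) = 3. Together 59.
Add back pairs where two caps are both exceeded: 6 + 0 + 0 = 6.
By inclusion–exclusion the count is 66 − 59 + 6 = 13.

13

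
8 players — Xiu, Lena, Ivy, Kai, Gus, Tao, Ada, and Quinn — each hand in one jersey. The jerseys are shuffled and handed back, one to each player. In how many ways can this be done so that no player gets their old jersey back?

14833

Let Aᵢ be the assignments in which player i gets their old jersey. We want the size of the complement of A₁∪…∪A_8.
By inclusion–exclusion this is Σ_{j=0}^{8} (−1)^j C(8,j)·(8−j)!.
Computing: 40320 − 40320 + 20160 − 6720 + 1680 − 336 + 56 − 8 + 1 = 14833.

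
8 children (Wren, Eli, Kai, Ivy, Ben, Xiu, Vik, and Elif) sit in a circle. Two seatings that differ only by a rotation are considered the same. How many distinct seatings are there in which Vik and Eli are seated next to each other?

1440

Glue Vik and Eli into a block (2 internal orders). Seating 7 units around a circle gives (6)! arrangements.
So 2 × (6)! = 2 × 720 = 1440.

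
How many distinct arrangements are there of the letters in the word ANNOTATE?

The 8 letters of ANNOTATE have repeats: A appearing twice, N appearing twice, and T appearing twice.
The number of distinct arrangements is 8!/(2!·2!·2!) = 40320/8 = 5040.

5040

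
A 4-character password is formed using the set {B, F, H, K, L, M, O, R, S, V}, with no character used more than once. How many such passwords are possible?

This is a permutation of 4 out of 10: P(10,4) = 10!/6!.
10 × 9 × 8 × 7 = 5040.

5040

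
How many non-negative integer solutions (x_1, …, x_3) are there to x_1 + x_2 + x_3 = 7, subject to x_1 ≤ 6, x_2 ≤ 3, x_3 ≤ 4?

Without the upper bounds there are C(9,2) = 36 ways to split 7 among 3 variables.
Subtract solutions that violate a single cap (substitute x_i' = x_i − (cap_i+1)): x_1 ≥ 7 gives C(2,2) = 1; x_2 ≥ 4 gives C(5,2) = 10; x_3 ≥ 5 gives C(4,2) = 6. Together 17.
No two caps can be exceeded simultaneously, so the pair terms are all 0.
By inclusion–exclusion the count is 36 − 17 + 0 = 19.

19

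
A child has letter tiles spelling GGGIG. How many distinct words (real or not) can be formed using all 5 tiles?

5

The 5 letters of GGGIG have repeats: G appearing 4 times.
The number of distinct arrangements is 5!/(4!) = 120/24 = 5.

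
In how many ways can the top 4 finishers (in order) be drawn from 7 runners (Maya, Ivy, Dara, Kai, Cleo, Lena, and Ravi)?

There are 7 choices for 1st place, 6 for 2nd, and so on down to 4 for position 4.
That gives 7 × 6 × 5 × 4 = 840.

840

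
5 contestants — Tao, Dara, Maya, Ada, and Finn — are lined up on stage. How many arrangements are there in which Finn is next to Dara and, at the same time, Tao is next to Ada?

Treat {Finn,Dara} as one block (2 orders) and {Tao,Ada} as another (2 orders).
That leaves 3 units to arrange: 2 × 2 × 3! = 4 × 6 = 24.

24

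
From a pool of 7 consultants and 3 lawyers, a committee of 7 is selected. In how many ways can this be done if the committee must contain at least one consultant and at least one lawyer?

With no constraint there are C(10,7) = 120 possible selections.
Selections missing a whole group: no consultants → C(3,7) = 0; no lawyers → C(7,7) = 1.
Both groups omitted at once is impossible, so 120 − 1 = 119.

119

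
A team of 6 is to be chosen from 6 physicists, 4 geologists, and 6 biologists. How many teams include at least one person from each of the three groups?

With no constraint there are C(16,6) = 8008 possible selections.
Selections missing a whole group: no physicists → C(10,6) = 210; no geologists → C(12,6) = 924; no biologists → C(10,6) = 210.
Add back selections omitting two groups (i.e. drawn from a single group): C(6,6) + C(4,6) + C(6,6) = 2.
By inclusion–exclusion: 8008 − 1344 + 2 = 6666.

6666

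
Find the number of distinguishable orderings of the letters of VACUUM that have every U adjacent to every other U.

120

Treat the 2 copies of U as a single block. The multiset to arrange is then {UU, A, C, M, V}, 5 items in all.
All 5 items are distinct, so there are (5)! = 120 arrangements.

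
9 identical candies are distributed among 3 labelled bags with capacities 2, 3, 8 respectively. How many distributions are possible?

Without the upper bounds there are C(11,2) = 55 ways to split 9 among 3 bags.
Subtract solutions that violate a single cap (substitute x_i' = x_i − (cap_i+1)): x_1 ≥ 3 gives C(8,2) = 28; x_2 ≥ 4 gives C(7,2) = 21; x_3 ≥ 9 gives C(2,2) = 1. Together 50.
Add back pairs where two caps are both exceeded: 6 + 0 + 0 = 6.
By inclusion–exclusion the count is 55 − 50 + 6 = 11.

11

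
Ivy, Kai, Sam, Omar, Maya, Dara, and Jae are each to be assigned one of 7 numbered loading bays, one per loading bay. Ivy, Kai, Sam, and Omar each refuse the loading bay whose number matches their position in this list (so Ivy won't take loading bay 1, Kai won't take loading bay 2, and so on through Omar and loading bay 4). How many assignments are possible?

Let Aᵢ (for 1 ≤ i ≤ 4) be the placements that put person i in their forbidden loading bay. Any j of these fix j positions, leaving (7−j)! ways to fill the rest, and there are C(4,j) ways to pick which j.
By inclusion–exclusion, the number of valid placements is Σ_{j=0}^{4} (−1)^j C(4,j)·(7−j)!.
Computing: 5040 − 2880 + 720 − 96 + 6 = 2790.

2790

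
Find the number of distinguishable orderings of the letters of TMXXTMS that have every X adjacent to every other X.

Treat the 2 copies of X as a single block. The multiset to arrange is then {XX, M, M, S, T, T}, 6 items in all.
That gives (6)!/(2!·2!) = 180 arrangements.

180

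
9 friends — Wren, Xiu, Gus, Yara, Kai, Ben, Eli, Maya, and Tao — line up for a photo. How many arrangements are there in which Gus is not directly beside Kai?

There are 9! = 362880 arrangements in all. If Gus and Kai are adjacent, merging them into one block gives 2·(8)! = 80640 arrangements.
So 362880 − 80640 = 282240 arrangements keep them apart.

282240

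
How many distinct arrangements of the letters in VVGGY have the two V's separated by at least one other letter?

18

There are 5!/(2!·2!) = 30 arrangements of VVGGY in total.
Arrangements with the V's together: treat VV as one letter, giving (4)!/(2!) = 12.
Hence 30 − 12 = 18.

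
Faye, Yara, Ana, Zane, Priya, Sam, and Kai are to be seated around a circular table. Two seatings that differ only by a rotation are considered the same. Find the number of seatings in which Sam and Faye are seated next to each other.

Treat {Sam, Faye} as one unit (2 internal orders) and seat the resulting 6 units around the table: (5)! circular arrangements.
So 2 × (5)! = 2 × 120 = 240.

240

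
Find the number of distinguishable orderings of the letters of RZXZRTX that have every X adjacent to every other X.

Treat the 2 copies of X as a single block. The multiset to arrange is then {XX, R, R, T, Z, Z}, 6 items in all.
That gives (6)!/(2!·2!) = 180 arrangements.

180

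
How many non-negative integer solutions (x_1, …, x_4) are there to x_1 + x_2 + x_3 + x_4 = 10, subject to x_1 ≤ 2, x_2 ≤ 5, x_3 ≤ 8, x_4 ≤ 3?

By stars and bars, unrestricted non-negative solutions to x_1+…+x_4 = 10 number C(10+3,3) = 286.
Subtract solutions that violate a single cap (substitute x_i' = x_i − (cap_i+1)): x_1 ≥ 3 gives C(10,3) = 120; x_2 ≥ 6 gives C(7,3) = 35; x_3 ≥ 9 gives C(4,3) = 4; x_4 ≥ 4 gives C(9,3) = 84. Together 243.
Add back pairs where two caps are both exceeded: 4 + 0 + 20 + 0 + 1 + 0 = 25.
By inclusion–exclusion the count is 286 − 243 + 25 = 68.

68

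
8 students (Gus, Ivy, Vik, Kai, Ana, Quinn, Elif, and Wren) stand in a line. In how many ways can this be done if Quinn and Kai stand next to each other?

Glue Quinn and Kai into one block (2 internal orders), leaving 7 units to arrange in a row.
That gives 2 × 7! = 2 × 5040 = 10080.

10080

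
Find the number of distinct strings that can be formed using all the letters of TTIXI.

30

Letter multiplicities in TTIXI: I×2, T×2, X×1.
So there are 5! / (2!·2!) = 30 distinguishable arrangements.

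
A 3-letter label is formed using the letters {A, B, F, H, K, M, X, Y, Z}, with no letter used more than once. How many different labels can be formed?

504

Choose and order 3 of the 9 symbols: the first letter has 9 options, the next 8, then 7.
9 × 8 × 7 = 504.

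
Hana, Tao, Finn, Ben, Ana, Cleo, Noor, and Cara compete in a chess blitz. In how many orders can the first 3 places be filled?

There are 8 choices for 1st place, 7 for 2nd, and 6 for 3rd.
That gives 8 × 7 × 6 = 336.

336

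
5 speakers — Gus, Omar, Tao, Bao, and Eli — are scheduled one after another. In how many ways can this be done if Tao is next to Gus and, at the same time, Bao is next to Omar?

24

Treat {Tao,Gus} as one block (2 orders) and {Bao,Omar} as another (2 orders).
That leaves 3 units to arrange: 2 × 2 × 3! = 4 × 6 = 24.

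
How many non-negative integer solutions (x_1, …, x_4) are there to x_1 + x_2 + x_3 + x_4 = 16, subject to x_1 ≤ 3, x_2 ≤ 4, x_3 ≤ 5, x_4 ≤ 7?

20

By stars and bars, unrestricted non-negative solutions to x_1+…+x_4 = 16 number C(16+3,3) = 969.
Subtract solutions that violate a single cap (substitute x_i' = x_i − (cap_i+1)): x_1 ≥ 4 gives C(15,3) = 455; x_2 ≥ 5 gives C(14,3) = 364; x_3 ≥ 6 gives C(13,3) = 286; x_4 ≥ 8 gives C(11,3) = 165. Together 1270.
Add back pairs where two caps are both exceeded: 120 + 84 + 35 + 56 + 20 + 10 = 325.
Subtract triples: 4 + 0 + 0 + 0 = 4.
By inclusion–exclusion the count is 969 − 1270 + 325 − 4 = 20.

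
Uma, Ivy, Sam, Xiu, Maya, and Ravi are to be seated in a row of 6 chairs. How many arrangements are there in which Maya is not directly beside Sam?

480

Of the 6! = 720 arrangements, those with Maya and Sam adjacent number 2 × 5! = 240 (treat the pair as a block with 2 internal orders).
Complementary counting: 720 − 240 = 480.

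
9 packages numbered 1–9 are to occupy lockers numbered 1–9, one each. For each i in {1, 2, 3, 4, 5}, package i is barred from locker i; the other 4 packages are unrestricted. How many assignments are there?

Let Aᵢ (for 1 ≤ i ≤ 5) be the placements that put package i in its forbidden locker. Any j of these fix j positions, leaving (9−j)! ways to fill the rest, and there are C(5,j) ways to pick which j.
By inclusion–exclusion, the number of valid placements is Σ_{j=0}^{5} (−1)^j C(5,j)·(9−j)!.
Computing: 362880 − 201600 + 50400 − 7200 + 600 − 24 = 205056.

205056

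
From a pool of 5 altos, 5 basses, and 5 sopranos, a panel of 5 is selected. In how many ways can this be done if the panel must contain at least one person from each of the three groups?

2250

Unrestricted: C(15,5) = 3003 ways to pick any 5 of the 15.
Selections missing a whole group: no altos → C(10,5) = 252; no basses → C(10,5) = 252; no sopranos → C(10,5) = 252.
Add back selections omitting two groups (i.e. drawn from a single group): C(5,5) + C(5,5) + C(5,5) = 3.
By inclusion–exclusion: 3003 − 756 + 3 = 2250.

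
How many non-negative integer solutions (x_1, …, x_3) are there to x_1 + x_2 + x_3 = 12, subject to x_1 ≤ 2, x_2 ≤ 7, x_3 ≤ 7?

12

Ignoring the caps, the number of non-negative solutions to x_1+…+x_3 = 12 is C(14,2) = 91.
Subtract solutions that violate a single cap (substitute x_i' = x_i − (cap_i+1)): x_1 ≥ 3 gives C(11,2) = 55; x_2 ≥ 8 gives C(6,2) = 15; x_3 ≥ 8 gives C(6,2) = 15. Together 85.
Add back pairs where two caps are both exceeded: 3 + 3 + 0 = 6.
By inclusion–exclusion the count is 91 − 85 + 6 = 12.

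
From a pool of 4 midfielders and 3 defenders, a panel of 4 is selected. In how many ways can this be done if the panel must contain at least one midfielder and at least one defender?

Unrestricted: C(7,4) = 35 ways to pick any 4 of the 7.
Subtract selections that omit an entire group: no midfielders → C(3,4) = 0; no defenders → C(4,4) = 1.
Both groups omitted at once is impossible, so 35 − 1 = 34.

34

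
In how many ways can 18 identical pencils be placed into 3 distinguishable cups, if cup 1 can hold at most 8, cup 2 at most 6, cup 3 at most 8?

Without the upper bounds there are C(20,2) = 190 ways to split 18 among 3 cups.
Subtract solutions that violate a single cap (substitute x_i' = x_i − (cap_i+1)): x_1 ≥ 9 gives C(11,2) = 55; x_2 ≥ 7 gives C(13,2) = 78; x_3 ≥ 9 gives C(11,2) = 55. Together 188.
Add back pairs where two caps are both exceeded: 6 + 1 + 6 = 13.
By inclusion–exclusion the count is 190 − 188 + 13 = 15.

15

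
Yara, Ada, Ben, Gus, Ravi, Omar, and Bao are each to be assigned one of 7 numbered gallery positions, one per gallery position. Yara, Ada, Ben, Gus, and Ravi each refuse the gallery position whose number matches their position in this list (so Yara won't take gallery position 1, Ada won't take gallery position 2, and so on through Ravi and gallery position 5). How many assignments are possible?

Let Aᵢ (for 1 ≤ i ≤ 5) be the placements that put person i in their forbidden gallery position. Any j of these fix j positions, leaving (7−j)! ways to fill the rest, and there are C(5,j) ways to pick which j.
By inclusion–exclusion, the number of valid placements is Σ_{j=0}^{5} (−1)^j C(5,j)·(7−j)!.
Computing: 5040 − 3600 + 1200 − 240 + 30 − 2 = 2428.

2428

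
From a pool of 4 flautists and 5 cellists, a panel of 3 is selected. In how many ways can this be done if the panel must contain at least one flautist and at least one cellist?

With no constraint there are C(9,3) = 84 possible selections.
Subtract selections that omit an entire group: no flautists → C(5,3) = 10; no cellists → C(4,3) = 4.
Both groups omitted at once is impossible, so 84 − 14 = 70.

70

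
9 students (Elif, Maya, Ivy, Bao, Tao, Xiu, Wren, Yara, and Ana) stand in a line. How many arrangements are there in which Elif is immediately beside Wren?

80640

Treat {Elif, Wren} as a single unit. There are 8 units to order, and the pair itself can be ordered 2 ways.
That gives 2 × 8! = 2 × 40320 = 80640.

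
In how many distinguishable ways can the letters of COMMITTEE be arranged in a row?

The 9 letters of COMMITTEE have repeats: E appearing twice, M appearing twice, and T appearing twice.
Dividing 9! = 362880 by 2!·2!·2! = 8 for the repeated letters gives 45360.

45360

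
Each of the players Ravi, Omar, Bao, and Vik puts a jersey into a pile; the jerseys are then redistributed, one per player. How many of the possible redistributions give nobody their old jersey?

9

This is the derangement count D_4: permutations of 4 items with no fixed point.
By inclusion–exclusion this is Σ_{j=0}^{4} (−1)^j C(4,j)·(4−j)!.
Computing: 24 − 24 + 12 − 4 + 1 = 9.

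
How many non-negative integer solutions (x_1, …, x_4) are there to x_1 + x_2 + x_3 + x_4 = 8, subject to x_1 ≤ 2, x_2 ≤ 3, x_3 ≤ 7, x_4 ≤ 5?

67

Without the upper bounds there are C(11,3) = 165 ways to split 8 among 4 variables.
Subtract solutions that violate a single cap (substitute x_i' = x_i − (cap_i+1)): x_1 ≥ 3 gives C(8,3) = 56; x_2 ≥ 4 gives C(7,3) = 35; x_3 ≥ 8 gives C(3,3) = 1; x_4 ≥ 6 gives C(5,3) = 10. Together 102.
Add back pairs where two caps are both exceeded: 4 + 0 + 0 + 0 + 0 + 0 = 4.
By inclusion–exclusion the count is 165 − 102 + 4 = 67.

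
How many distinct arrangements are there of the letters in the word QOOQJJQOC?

QOOQJJQOC has 9 letters with J appearing twice, O appearing 3 times, and Q appearing 3 times.
So there are 9! / (3!·3!·2!) = 5040 distinguishable arrangements.

5040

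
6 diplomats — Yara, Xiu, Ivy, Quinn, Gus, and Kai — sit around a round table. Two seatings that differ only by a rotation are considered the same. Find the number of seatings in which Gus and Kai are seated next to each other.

48

Glue Gus and Kai into a block (2 internal orders). Seating 5 units around a circle gives (4)! arrangements.
So 2 × (4)! = 2 × 24 = 48.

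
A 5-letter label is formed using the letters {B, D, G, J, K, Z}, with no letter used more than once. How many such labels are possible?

720

This is a permutation of 5 out of 6: P(6,5) = 6!/1!.
6 × 5 × 4 × 3 × 2 = 720.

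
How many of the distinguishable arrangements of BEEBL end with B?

12

With the last slot taken by B, it remains to arrange the other 4 letters (EEBL).
Those 4 letters have E appearing twice, giving (4)!/(2!) = 12.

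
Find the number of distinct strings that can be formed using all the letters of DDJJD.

Letter multiplicities in DDJJD: D×3, J×2.
The number of distinct arrangements is 5!/(3!·2!) = 120/12 = 10.

10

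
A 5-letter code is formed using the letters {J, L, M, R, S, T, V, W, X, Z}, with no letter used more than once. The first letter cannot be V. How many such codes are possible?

27216

The first letter has 10−1 = 9 choices (anything except V).
The remaining 4 letters are filled from the other 9 symbols without repetition: 9 × 8 × 7 × 6 = 3024.
Total: 9 × 3024 = 27216.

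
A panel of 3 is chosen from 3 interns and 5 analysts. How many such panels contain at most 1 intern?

Split by how many interns are chosen (0 through 1).
Sum: C(3,0)·C(5,3) + C(3,1)·C(5,2) = 10 + 30 = 40.

40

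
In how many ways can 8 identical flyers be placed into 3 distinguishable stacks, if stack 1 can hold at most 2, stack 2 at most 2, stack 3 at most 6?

Ignoring the caps, the number of non-negative solutions to x_1+…+x_3 = 8 is C(10,2) = 45.
Subtract solutions that violate a single cap (substitute x_i' = x_i − (cap_i+1)): x_1 ≥ 3 gives C(7,2) = 21; x_2 ≥ 3 gives C(7,2) = 21; x_3 ≥ 7 gives C(3,2) = 3. Together 45.
Add back pairs where two caps are both exceeded: 6 + 0 + 0 = 6.
By inclusion–exclusion the count is 45 − 45 + 6 = 6.

6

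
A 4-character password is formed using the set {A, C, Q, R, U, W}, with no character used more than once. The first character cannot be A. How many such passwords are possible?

300

The first character has 6−1 = 5 choices (anything except A).
The remaining 3 characters are filled from the other 5 symbols without repetition: 5 × 4 × 3 = 60.
Total: 5 × 60 = 300.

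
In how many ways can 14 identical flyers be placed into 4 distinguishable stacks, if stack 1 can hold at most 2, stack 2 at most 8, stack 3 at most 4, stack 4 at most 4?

31

Without the upper bounds there are C(17,3) = 680 ways to split 14 among 4 stacks.
Subtract solutions that violate a single cap (substitute x_i' = x_i − (cap_i+1)): x_1 ≥ 3 gives C(14,3) = 364; x_2 ≥ 9 gives C(8,3) = 56; x_3 ≥ 5 gives C(12,3) = 220; x_4 ≥ 5 gives C(12,3) = 220. Together 860.
Add back pairs where two caps are both exceeded: 10 + 84 + 84 + 1 + 1 + 35 = 215.
Subtract triples: 0 + 0 + 4 + 0 = 4.
By inclusion–exclusion the count is 680 − 860 + 215 − 4 = 31.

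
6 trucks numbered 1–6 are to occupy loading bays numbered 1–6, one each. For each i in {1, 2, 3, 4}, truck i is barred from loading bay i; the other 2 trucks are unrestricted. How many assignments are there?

Let Aᵢ (for 1 ≤ i ≤ 4) be the placements that put truck i in its forbidden loading bay. Any j of these fix j positions, leaving (6−j)! ways to fill the rest, and there are C(4,j) ways to pick which j.
By inclusion–exclusion, the number of valid placements is Σ_{j=0}^{4} (−1)^j C(4,j)·(6−j)!.
Computing: 720 − 480 + 144 − 24 + 2 = 362.

362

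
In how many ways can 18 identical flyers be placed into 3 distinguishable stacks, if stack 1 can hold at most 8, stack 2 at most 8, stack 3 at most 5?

Without the upper bounds there are C(20,2) = 190 ways to split 18 among 3 stacks.
Subtract solutions that violate a single cap (substitute x_i' = x_i − (cap_i+1)): x_1 ≥ 9 gives C(11,2) = 55; x_2 ≥ 9 gives C(11,2) = 55; x_3 ≥ 6 gives C(14,2) = 91. Together 201.
Add back pairs where two caps are both exceeded: 1 + 10 + 10 = 21.
By inclusion–exclusion the count is 190 − 201 + 21 = 10.

10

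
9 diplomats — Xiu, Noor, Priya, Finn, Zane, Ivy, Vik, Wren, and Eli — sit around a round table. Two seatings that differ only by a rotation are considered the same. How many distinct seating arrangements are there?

40320

Seat Xiu anywhere (absorbing the rotational symmetry), then permute the other 8: (8)! = 40320.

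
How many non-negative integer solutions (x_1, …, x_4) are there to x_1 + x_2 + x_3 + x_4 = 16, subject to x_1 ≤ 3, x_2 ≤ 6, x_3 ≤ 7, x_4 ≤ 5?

52

Without the upper bounds there are C(19,3) = 969 ways to split 16 among 4 variables.
Subtract solutions that violate a single cap (substitute x_i' = x_i − (cap_i+1)): x_1 ≥ 4 gives C(15,3) = 455; x_2 ≥ 7 gives C(12,3) = 220; x_3 ≥ 8 gives C(11,3) = 165; x_4 ≥ 6 gives C(13,3) = 286. Together 1126.
Add back pairs where two caps are both exceeded: 56 + 35 + 84 + 4 + 20 + 10 = 209.
By inclusion–exclusion the count is 969 − 1126 + 209 = 52.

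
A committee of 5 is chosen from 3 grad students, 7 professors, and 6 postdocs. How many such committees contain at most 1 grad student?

3432

Split by how many grad students are chosen (0 through 1).
Sum: C(3,0)·C(13,5) + C(3,1)·C(13,4) = 1287 + 2145 = 3432.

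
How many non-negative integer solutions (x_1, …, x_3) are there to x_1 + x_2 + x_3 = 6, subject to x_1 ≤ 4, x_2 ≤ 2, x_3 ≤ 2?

6

Without the upper bounds there are C(8,2) = 28 ways to split 6 among 3 variables.
Subtract solutions that violate a single cap (substitute x_i' = x_i − (cap_i+1)): x_1 ≥ 5 gives C(3,2) = 3; x_2 ≥ 3 gives C(5,2) = 10; x_3 ≥ 3 gives C(5,2) = 10. Together 23.
Add back pairs where two caps are both exceeded: 0 + 0 + 1 = 1.
By inclusion–exclusion the count is 28 − 23 + 1 = 6.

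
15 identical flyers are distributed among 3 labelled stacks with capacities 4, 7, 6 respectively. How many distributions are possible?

By stars and bars, unrestricted non-negative solutions to x_1+…+x_3 = 15 number C(15+2,2) = 136.
Subtract solutions that violate a single cap (substitute x_i' = x_i − (cap_i+1)): x_1 ≥ 5 gives C(12,2) = 66; x_2 ≥ 8 gives C(9,2) = 36; x_3 ≥ 7 gives C(10,2) = 45. Together 147.
Add back pairs where two caps are both exceeded: 6 + 10 + 1 = 17.
By inclusion–exclusion the count is 136 − 147 + 17 = 6.

6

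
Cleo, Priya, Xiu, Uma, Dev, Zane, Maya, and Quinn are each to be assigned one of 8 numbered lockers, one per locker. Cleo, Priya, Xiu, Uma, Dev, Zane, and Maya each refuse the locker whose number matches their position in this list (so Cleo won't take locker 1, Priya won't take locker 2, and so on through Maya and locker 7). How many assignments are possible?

Let Aᵢ (for 1 ≤ i ≤ 7) be the placements that put person i in their forbidden locker. Any j of these fix j positions, leaving (8−j)! ways to fill the rest, and there are C(7,j) ways to pick which j.
By inclusion–exclusion, the number of valid placements is Σ_{j=0}^{7} (−1)^j C(7,j)·(8−j)!.
Computing: 40320 − 35280 + 15120 − 4200 + 840 − 126 + 14 − 1 = 16687.

16687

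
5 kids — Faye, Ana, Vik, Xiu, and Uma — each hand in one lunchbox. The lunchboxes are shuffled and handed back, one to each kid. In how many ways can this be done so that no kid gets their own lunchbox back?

44

Let Aᵢ be the assignments in which kid i gets their own lunchbox. We want the size of the complement of A₁∪…∪A_5.
By inclusion–exclusion this is Σ_{j=0}^{5} (−1)^j C(5,j)·(5−j)!.
Computing: 120 − 120 + 60 − 20 + 5 − 1 = 44.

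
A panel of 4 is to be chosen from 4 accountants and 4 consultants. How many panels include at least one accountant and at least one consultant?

Unrestricted: C(8,4) = 70 ways to pick any 4 of the 8.
Subtract selections that omit an entire group: no accountants → C(4,4) = 1; no consultants → C(4,4) = 1.
Both groups omitted at once is impossible, so 70 − 2 = 68.

68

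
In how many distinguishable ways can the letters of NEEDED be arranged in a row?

NEEDED has 6 letters with D appearing twice and E appearing 3 times.
The number of distinct arrangements is 6!/(3!·2!) = 720/12 = 60.

60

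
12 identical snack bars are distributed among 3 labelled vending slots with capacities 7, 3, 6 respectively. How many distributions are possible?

By stars and bars, unrestricted non-negative solutions to x_1+…+x_3 = 12 number C(12+2,2) = 91.
Subtract solutions that violate a single cap (substitute x_i' = x_i − (cap_i+1)): x_1 ≥ 8 gives C(6,2) = 15; x_2 ≥ 4 gives C(10,2) = 45; x_3 ≥ 7 gives C(7,2) = 21. Together 81.
Add back pairs where two caps are both exceeded: 1 + 0 + 3 = 4.
By inclusion–exclusion the count is 91 − 81 + 4 = 14.

14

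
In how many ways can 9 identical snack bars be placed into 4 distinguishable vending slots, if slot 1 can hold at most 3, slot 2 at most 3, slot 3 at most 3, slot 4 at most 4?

32

Ignoring the caps, the number of non-negative solutions to x_1+…+x_4 = 9 is C(12,3) = 220.
Subtract solutions that violate a single cap (substitute x_i' = x_i − (cap_i+1)): x_1 ≥ 4 gives C(8,3) = 56; x_2 ≥ 4 gives C(8,3) = 56; x_3 ≥ 4 gives C(8,3) = 56; x_4 ≥ 5 gives C(7,3) = 35. Together 203.
Add back pairs where two caps are both exceeded: 4 + 4 + 1 + 4 + 1 + 1 = 15.
By inclusion–exclusion the count is 220 − 203 + 15 = 32.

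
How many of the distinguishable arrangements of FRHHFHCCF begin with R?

Fix R in the first position and arrange the remaining 8 letters.
Those 8 letters have C appearing twice, F appearing 3 times, and H appearing 3 times, giving (8)!/(3!·3!·2!) = 560.

560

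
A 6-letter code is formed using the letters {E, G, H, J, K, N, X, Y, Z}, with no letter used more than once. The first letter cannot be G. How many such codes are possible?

53760

The first letter has 9−1 = 8 choices (anything except G).
The remaining 5 letters are filled from the other 8 symbols without repetition: 8 × 7 × 6 × 5 × 4 = 6720.
Total: 8 × 6720 = 53760.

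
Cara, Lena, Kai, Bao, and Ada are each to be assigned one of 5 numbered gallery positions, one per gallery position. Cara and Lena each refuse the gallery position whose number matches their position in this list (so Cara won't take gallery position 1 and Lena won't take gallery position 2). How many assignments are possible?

Let Aᵢ (for i ∈ {1, 2}) be the placements that put person i in their forbidden gallery position. Any j of these fix j positions, leaving (5−j)! ways to fill the rest, and there are C(2,j) ways to pick which j.
By inclusion–exclusion, the number of valid placements is Σ_{j=0}^{2} (−1)^j C(2,j)·(5−j)!.
Computing: 120 − 48 + 6 = 78.

78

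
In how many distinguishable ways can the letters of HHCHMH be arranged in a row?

30

The 6 letters of HHCHMH have repeats: H appearing 4 times.
The number of distinct arrangements is 6!/(4!) = 720/24 = 30.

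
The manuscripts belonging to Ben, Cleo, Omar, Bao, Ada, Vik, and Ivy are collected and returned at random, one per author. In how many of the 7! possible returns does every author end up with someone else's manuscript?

1854

Count assignments avoiding every fixed point. For any j of the 7 authors fixed to their own manuscript, the other 7−j can be arranged in (7−j)! ways.
By inclusion–exclusion this is Σ_{j=0}^{7} (−1)^j C(7,j)·(7−j)!.
Computing: 5040 − 5040 + 2520 − 840 + 210 − 42 + 7 − 1 = 1854.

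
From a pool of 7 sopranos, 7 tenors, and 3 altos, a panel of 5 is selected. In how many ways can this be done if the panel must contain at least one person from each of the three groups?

Unrestricted: C(17,5) = 6188 ways to pick any 5 of the 17.
Selections missing a whole group: no sopranos → C(10,5) = 252; no tenors → C(10,5) = 252; no altos → C(14,5) = 2002.
Add back selections omitting two groups (i.e. drawn from a single group): C(7,5) + C(7,5) + C(3,5) = 42.
By inclusion–exclusion: 6188 − 2506 + 42 = 3724.

3724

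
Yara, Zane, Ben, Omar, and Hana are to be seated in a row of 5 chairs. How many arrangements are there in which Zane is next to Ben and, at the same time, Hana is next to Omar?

24

Treat {Zane,Ben} as one block (2 orders) and {Hana,Omar} as another (2 orders).
That leaves 3 units to arrange: 2 × 2 × 3! = 4 × 6 = 24.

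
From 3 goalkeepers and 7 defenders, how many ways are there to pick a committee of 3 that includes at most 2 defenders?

85

Split by how many defenders are chosen (0 through 2).
Sum: C(7,0)·C(3,3) + C(7,1)·C(3,2) + C(7,2)·C(3,1) = 1 + 21 + 63 = 85.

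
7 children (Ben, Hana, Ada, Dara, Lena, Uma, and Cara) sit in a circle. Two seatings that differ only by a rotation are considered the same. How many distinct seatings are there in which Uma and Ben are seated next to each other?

240

Glue Uma and Ben into a block (2 internal orders). Seating 6 units around a circle gives (5)! arrangements.
So 2 × (5)! = 2 × 120 = 240.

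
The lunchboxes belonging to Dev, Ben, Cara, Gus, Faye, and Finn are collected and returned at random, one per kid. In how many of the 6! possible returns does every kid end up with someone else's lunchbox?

This is the derangement count D_6: permutations of 6 items with no fixed point.
By inclusion–exclusion this is Σ_{j=0}^{6} (−1)^j C(6,j)·(6−j)!.
Computing: 720 − 720 + 360 − 120 + 30 − 6 + 1 = 265.

265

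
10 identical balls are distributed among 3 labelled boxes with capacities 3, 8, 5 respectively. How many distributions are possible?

Without the upper bounds there are C(12,2) = 66 ways to split 10 among 3 boxes.
Subtract solutions that violate a single cap (substitute x_i' = x_i − (cap_i+1)): x_1 ≥ 4 gives C(8,2) = 28; x_2 ≥ 9 gives C(3,2) = 3; x_3 ≥ 6 gives C(6,2) = 15. Together 46.
Add back pairs where two caps are both exceeded: 0 + 1 + 0 = 1.
By inclusion–exclusion the count is 66 − 46 + 1 = 21.

21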